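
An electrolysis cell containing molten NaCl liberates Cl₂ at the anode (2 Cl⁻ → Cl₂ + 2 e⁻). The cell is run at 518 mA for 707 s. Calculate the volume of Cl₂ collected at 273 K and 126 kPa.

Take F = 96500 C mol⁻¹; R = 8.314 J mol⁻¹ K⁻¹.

0.0342 L

Q = I·t = 0.5180 A × 707.00 s = 366.2 C.
n(e⁻) = Q/F = 366.2 / 96500 = 0.003795 mol.
2 electrons are transferred per Cl₂ molecule, so n(Cl₂) = 0.003795 / 2 = 0.001898 mol.
V = nRT/P = (0.001898 × 8.314 × 273) / (126 × 10³ Pa) = 3.42 × 10⁻⁵ m³ = 0.0342 L.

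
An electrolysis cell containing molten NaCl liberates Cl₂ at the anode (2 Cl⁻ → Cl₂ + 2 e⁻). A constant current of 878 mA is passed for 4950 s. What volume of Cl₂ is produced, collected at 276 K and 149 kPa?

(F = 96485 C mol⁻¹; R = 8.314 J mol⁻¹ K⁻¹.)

0.347 L

Q = I·t = 0.8780 A × 4950.0 s = 4346 C.
n(e⁻) = Q/F = 4346 / 96485 = 0.04504 mol.
2 electrons are transferred per Cl₂ molecule, so n(Cl₂) = 0.04504 / 2 = 0.02252 mol.
V = nRT/P = (0.02252 × 8.314 × 276) / (149 × 10³ Pa) = 3.47 × 10⁻⁴ m³ = 0.347 L.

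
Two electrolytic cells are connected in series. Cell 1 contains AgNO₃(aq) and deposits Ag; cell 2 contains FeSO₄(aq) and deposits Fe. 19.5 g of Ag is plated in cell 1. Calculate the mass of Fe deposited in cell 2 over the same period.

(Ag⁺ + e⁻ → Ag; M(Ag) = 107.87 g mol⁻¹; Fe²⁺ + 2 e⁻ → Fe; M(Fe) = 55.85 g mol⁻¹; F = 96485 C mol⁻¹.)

n(Ag) = 19.5 / 107.87 = 0.1808 mol.
Since Ag⁺ + e⁻ → Ag, n(e⁻) passed = 1 × 0.1808 = 0.1808 mol.
Cells in series carry the same charge, so the same 0.1808 mol of electrons passes through cell 2.
Fe²⁺ + 2 e⁻ → Fe, so n(Fe) = 0.1808 / 2 = 0.09039 mol.
m(Fe) = 0.09039 × 55.85 = 5.05 g.

5.05 g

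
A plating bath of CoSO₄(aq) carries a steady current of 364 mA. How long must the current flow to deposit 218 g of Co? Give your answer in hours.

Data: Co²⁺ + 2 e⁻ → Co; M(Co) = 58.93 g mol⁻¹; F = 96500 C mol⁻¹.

n(Co) = m/M = 218 / 58.93 = 3.699 mol.
Each Co atom requires 2 electrons, so n(e⁻) = 2 × 3.699 = 7.399 mol.
Q = n(e⁻)·F = 7.399 × 96500 = 714000 C.
t = Q/I = 714000 / 0.3640 A = 1961000 s = 545 h.

545 h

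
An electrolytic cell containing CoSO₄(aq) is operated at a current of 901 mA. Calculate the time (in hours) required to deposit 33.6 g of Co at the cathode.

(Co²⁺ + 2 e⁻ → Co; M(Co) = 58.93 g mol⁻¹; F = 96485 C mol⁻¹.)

n(Co) = m/M = 33.6 / 58.93 = 0.5702 mol.
Each Co atom requires 2 electrons, so n(e⁻) = 2 × 0.5702 = 1.140 mol.
Q = n(e⁻)·F = 1.140 × 96485 = 110000 C.
t = Q/I = 110000 / 0.9010 A = 122100 s = 33.9 h.

33.9 h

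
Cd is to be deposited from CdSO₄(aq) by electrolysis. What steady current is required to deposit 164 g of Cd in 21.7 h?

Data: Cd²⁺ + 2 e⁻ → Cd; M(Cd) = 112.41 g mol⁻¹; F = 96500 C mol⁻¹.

3.60 A

n(Cd) = 164 / 112.41 = 1.459 mol.
n(e⁻) = 2 × 1.459 = 2.918 mol.
Q = n(e⁻)·F = 2.918 × 96500 = 281600 C.
I = Q/t = 281600 / 78120 s = 3.60 A.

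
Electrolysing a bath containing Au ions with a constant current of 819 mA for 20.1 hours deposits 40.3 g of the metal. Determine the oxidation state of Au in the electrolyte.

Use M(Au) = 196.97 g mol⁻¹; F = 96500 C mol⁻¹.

+3

Q = I·t = 0.8190 A × 72360 s = 59260 C, so n(e⁻) = 59260/96500 = 0.6141 mol.
n(Au) deposited = 40.3 / 196.97 = 0.2046 mol.
Electrons per atom = n(e⁻)/n(Au) = 0.6141 / 0.2046 = 3.00 ≈ 3, so the ion is Au³⁺.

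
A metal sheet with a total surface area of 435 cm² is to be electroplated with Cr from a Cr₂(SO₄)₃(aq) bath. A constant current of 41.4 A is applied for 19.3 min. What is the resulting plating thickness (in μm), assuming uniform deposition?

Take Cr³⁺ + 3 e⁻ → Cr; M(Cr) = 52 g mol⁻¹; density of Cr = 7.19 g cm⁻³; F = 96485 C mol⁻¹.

27.5 μm

Q = I·t = 41.40 × 1158.0 = 47940 C; n(e⁻) = 0.4969 mol.
n(Cr) = n(e⁻)/3 = 0.1656 mol, so m = 0.1656 × 52 = 8.613 g.
Volume = m/ρ = 8.613 / 7.19 = 1.198 cm³.
Thickness = V/A = 1.198 / 435 = 0.00275 cm = 27.5 μm.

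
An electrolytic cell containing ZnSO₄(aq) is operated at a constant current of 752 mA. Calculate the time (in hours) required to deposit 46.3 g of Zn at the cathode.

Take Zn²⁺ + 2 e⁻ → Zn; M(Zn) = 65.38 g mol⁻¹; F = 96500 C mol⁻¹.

50.5 h

n(Zn) = m/M = 46.3 / 65.38 = 0.7082 mol.
Each Zn atom requires 2 electrons, so n(e⁻) = 2 × 0.7082 = 1.416 mol.
Q = n(e⁻)·F = 1.416 × 96500 = 136700 C.
t = Q/I = 136700 / 0.7520 A = 181800 s = 50.5 h.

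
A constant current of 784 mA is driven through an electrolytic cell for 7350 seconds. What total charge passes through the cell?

Q = I·t = 0.7840 A × 7350.0 s = 5760 C.

5760 C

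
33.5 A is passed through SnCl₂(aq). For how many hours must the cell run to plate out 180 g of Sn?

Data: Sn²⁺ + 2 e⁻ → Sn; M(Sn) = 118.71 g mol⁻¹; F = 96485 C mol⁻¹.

n(Sn) = m/M = 180 / 118.71 = 1.516 mol.
Each Sn atom requires 2 electrons, so n(e⁻) = 2 × 1.516 = 3.033 mol.
Q = n(e⁻)·F = 3.033 × 96485 = 292600 C.
t = Q/I = 292600 / 33.50 A = 8734 s = 2.43 h.

2.43 h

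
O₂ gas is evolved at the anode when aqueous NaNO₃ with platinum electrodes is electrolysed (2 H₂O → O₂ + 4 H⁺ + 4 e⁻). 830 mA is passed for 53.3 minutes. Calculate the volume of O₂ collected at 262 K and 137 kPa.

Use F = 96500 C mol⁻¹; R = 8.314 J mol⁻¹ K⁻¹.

0.109 L

Q = I·t = 0.8300 A × 3198.0 s = 2654 C.
n(e⁻) = Q/F = 2654 / 96500 = 0.02751 mol.
4 electrons are transferred per O₂ molecule, so n(O₂) = 0.02751 / 4 = 0.006877 mol.
V = nRT/P = (0.006877 × 8.314 × 262) / (137 × 10³ Pa) = 1.09 × 10⁻⁴ m³ = 0.109 L.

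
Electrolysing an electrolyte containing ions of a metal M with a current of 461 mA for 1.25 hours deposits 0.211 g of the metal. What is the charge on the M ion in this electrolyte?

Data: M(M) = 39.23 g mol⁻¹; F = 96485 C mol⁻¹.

+4

Q = I·t = 0.4610 A × 4500.0 s = 2074 C, so n(e⁻) = 2074/96485 = 0.02150 mol.
n(M) deposited = 0.211 / 39.23 = 0.005379 mol.
Electrons per atom = n(e⁻)/n(M) = 0.02150 / 0.005379 = 4.00 ≈ 4, so the ion is M⁴⁺.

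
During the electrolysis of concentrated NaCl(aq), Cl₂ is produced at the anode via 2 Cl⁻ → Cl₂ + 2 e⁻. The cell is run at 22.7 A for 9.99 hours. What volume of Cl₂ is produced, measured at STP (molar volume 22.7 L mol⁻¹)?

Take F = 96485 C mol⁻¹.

Q = I·t = 22.70 A × 35964 s = 816400 C.
n(e⁻) = Q/F = 816400 / 96485 = 8.461 mol.
2 electrons are transferred per Cl₂ molecule, so n(Cl₂) = 8.461 / 2 = 4.231 mol.
V = n × V_m = 4.231 × 22.7 = 96.0 L.

96.0 L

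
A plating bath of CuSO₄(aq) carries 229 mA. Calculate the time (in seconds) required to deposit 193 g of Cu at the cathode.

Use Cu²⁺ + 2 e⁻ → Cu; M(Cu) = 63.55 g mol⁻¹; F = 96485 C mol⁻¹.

n(Cu) = m/M = 193 / 63.55 = 3.037 mol.
Each Cu atom requires 2 electrons, so n(e⁻) = 2 × 3.037 = 6.074 mol.
Q = n(e⁻)·F = 6.074 × 96485 = 586000 C.
t = Q/I = 586000 / 0.2290 A = 2559000 s.

2.56 × 10⁶ s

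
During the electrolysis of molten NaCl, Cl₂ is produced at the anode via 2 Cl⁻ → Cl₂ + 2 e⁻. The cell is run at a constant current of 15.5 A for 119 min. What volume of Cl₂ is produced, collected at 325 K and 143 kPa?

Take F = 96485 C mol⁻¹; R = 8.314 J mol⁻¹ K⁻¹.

Q = I·t = 15.50 A × 7140.0 s = 110700 C.
n(e⁻) = Q/F = 110700 / 96485 = 1.147 mol.
2 electrons are transferred per Cl₂ molecule, so n(Cl₂) = 1.147 / 2 = 0.5735 mol.
V = nRT/P = (0.5735 × 8.314 × 325) / (143 × 10³ Pa) = 0.0108 m³ = 10.8 L.

10.8 L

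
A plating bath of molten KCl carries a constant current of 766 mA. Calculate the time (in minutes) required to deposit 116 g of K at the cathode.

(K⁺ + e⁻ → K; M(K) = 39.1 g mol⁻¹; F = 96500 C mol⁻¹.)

6230 min

n(K) = m/M = 116 / 39.1 = 2.967 mol.
Each K atom requires 1 electron, so n(e⁻) = 1 × 2.967 = 2.967 mol.
Q = n(e⁻)·F = 2.967 × 96500 = 286300 C.
t = Q/I = 286300 / 0.7660 A = 373700 s = 6230 min.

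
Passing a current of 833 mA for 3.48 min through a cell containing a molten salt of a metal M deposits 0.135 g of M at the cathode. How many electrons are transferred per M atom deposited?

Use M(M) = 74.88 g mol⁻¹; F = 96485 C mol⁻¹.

1

Q = I·t = 0.8330 A × 208.80 s = 173.9 C, so n(e⁻) = 173.9/96485 = 0.001803 mol.
n(M) deposited = 0.135 / 74.88 = 0.001803 mol.
Electrons per atom = n(e⁻)/n(M) = 0.001803 / 0.001803 = 1.00 ≈ 1, so the ion is M⁺.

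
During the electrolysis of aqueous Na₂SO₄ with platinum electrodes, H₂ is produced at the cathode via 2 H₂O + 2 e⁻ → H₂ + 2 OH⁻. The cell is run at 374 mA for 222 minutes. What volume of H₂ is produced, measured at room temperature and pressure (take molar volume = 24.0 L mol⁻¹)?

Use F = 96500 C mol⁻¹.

Q = I·t = 0.3740 A × 13320 s = 4982 C.
n(e⁻) = Q/F = 4982 / 96500 = 0.05162 mol.
2 electrons are transferred per H₂ molecule, so n(H₂) = 0.05162 / 2 = 0.02581 mol.
V = n × V_m = 0.02581 × 24.0 = 0.619 L.

0.619 L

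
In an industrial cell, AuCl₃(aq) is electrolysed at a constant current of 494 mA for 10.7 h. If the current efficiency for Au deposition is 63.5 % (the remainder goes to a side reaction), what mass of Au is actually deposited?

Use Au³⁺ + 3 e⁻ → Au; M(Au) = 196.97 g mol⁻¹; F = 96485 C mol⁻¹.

Q = I·t = 0.4940 × 38520 = 19030 C.
n(e⁻) = 19030/96485 = 0.1972 mol; theoretically n(Au) = 0.1972/3 = 0.06574 mol, m_theo = 12.95 g.
At 63.5 % efficiency, m_actual = 0.635 × 12.95 = 8.22 g.

8.22 g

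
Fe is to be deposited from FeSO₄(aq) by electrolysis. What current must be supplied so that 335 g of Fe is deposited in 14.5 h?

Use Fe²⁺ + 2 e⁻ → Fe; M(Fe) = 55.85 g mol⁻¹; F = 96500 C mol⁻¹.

22.2 A

n(Fe) = 335 / 55.85 = 5.998 mol.
n(e⁻) = 2 × 5.998 = 12.00 mol.
Q = n(e⁻)·F = 12.00 × 96500 = 1158000 C.
I = Q/t = 1158000 / 52200 s = 22.2 A.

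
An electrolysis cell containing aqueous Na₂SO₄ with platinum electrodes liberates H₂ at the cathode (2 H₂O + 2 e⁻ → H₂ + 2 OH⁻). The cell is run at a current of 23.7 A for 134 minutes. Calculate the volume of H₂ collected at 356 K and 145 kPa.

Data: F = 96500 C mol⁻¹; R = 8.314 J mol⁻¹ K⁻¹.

20.2 L

Q = I·t = 23.70 A × 8040.0 s = 190500 C.
n(e⁻) = Q/F = 190500 / 96500 = 1.975 mol.
2 electrons are transferred per H₂ molecule, so n(H₂) = 1.975 / 2 = 0.9873 mol.
V = nRT/P = (0.9873 × 8.314 × 356) / (145 × 10³ Pa) = 0.0202 m³ = 20.2 L.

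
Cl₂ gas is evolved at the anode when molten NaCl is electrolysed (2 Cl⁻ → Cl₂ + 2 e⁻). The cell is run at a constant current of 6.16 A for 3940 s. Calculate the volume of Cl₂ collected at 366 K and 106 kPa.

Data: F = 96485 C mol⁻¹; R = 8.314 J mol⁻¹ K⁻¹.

Q = I·t = 6.160 A × 3940.0 s = 24270 C.
n(e⁻) = Q/F = 24270 / 96485 = 0.2515 mol.
2 electrons are transferred per Cl₂ molecule, so n(Cl₂) = 0.2515 / 2 = 0.1258 mol.
V = nRT/P = (0.1258 × 8.314 × 366) / (106 × 10³ Pa) = 0.00361 m³ = 3.61 L.

3.61 L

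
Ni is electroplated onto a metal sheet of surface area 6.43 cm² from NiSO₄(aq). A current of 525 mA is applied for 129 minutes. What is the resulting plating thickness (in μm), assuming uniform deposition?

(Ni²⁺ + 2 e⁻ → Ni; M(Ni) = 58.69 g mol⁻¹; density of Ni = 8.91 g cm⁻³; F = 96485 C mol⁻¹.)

Q = I·t = 0.5250 × 7740.0 = 4064 C; n(e⁻) = 0.04212 mol.
n(Ni) = n(e⁻)/2 = 0.02106 mol, so m = 0.02106 × 58.69 = 1.236 g.
Volume = m/ρ = 1.236 / 8.91 = 0.1387 cm³.
Thickness = V/A = 0.1387 / 6.43 = 0.0216 cm = 216 μm.

216 μm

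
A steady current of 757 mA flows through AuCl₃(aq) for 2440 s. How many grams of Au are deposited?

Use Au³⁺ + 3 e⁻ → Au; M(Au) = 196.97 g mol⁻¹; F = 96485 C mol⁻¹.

1.26 g

Q = I·t = 0.7570 A × 2440.0 s = 1847 C.
n(e⁻) = Q/F = 1847 / 96485 = 0.01914 mol.
Au³⁺ + 3 e⁻ → Au, so n(Au) = n(e⁻)/3 = 0.006381 mol.
m = n·M = 0.006381 × 196.97 = 1.26 g.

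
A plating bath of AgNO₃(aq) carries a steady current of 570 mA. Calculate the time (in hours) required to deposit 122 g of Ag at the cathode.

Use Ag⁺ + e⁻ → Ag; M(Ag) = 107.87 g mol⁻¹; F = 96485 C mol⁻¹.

53.2 h

n(Ag) = m/M = 122 / 107.87 = 1.131 mol.
Each Ag atom requires 1 electron, so n(e⁻) = 1 × 1.131 = 1.131 mol.
Q = n(e⁻)·F = 1.131 × 96485 = 109100 C.
t = Q/I = 109100 / 0.5700 A = 191400 s = 53.2 h.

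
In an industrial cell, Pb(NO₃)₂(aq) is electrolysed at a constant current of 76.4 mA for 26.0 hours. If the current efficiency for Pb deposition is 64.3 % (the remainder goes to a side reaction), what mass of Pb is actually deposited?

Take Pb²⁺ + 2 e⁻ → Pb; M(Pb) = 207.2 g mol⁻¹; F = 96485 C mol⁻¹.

Q = I·t = 0.07640 × 93600 = 7151 C.
n(e⁻) = 7151/96485 = 0.07412 mol; theoretically n(Pb) = 0.07412/2 = 0.03706 mol, m_theo = 7.678 g.
At 64.3 % efficiency, m_actual = 0.643 × 7.678 = 4.94 g.

4.94 g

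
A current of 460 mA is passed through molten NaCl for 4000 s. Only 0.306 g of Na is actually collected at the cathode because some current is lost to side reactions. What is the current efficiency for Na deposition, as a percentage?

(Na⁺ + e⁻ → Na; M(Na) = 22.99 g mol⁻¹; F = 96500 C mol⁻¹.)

69.8 %

Q = I·t = 0.4600 × 4000.0 = 1840 C; n(e⁻) = 1840/96500 = 0.01907 mol.
Theoretical n(Na) = n(e⁻)/1 = 0.01907 mol, i.e. m_theo = 0.01907 × 22.99 = 0.4384 g.
Efficiency = m_actual / m_theo = 0.306 / 0.4384 = 69.8 %.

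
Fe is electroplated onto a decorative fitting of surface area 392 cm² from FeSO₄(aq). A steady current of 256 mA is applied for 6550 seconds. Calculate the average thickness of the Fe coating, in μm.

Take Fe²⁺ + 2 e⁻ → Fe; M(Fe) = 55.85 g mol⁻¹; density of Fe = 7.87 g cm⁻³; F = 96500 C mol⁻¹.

Q = I·t = 0.2560 × 6550.0 = 1677 C; n(e⁻) = 0.01738 mol.
n(Fe) = n(e⁻)/2 = 0.008688 mol, so m = 0.008688 × 55.85 = 0.4852 g.
Volume = m/ρ = 0.4852 / 7.87 = 0.06166 cm³.
Thickness = V/A = 0.06166 / 392 = 1.57 × 10⁻⁴ cm = 1.57 μm.

1.57 μm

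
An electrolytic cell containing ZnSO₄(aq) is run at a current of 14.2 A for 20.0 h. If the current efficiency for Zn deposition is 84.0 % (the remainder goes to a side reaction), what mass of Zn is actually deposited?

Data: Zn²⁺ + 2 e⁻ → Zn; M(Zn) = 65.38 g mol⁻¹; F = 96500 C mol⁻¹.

Q = I·t = 14.20 × 72000 = 1022000 C.
n(e⁻) = 1022000/96500 = 10.59 mol; theoretically n(Zn) = 10.59/2 = 5.297 mol, m_theo = 346.3 g.
At 84.0 % efficiency, m_actual = 0.840 × 346.3 = 291 g.

291 g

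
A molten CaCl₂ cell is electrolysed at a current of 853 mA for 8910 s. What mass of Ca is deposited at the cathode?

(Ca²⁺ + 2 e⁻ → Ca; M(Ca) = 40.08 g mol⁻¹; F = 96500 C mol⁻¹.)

Q = I·t = 0.8530 A × 8910.0 s = 7600 C.
n(e⁻) = Q/F = 7600 / 96500 = 0.07876 mol.
Ca²⁺ + 2 e⁻ → Ca, so n(Ca) = n(e⁻)/2 = 0.03938 mol.
m = n·M = 0.03938 × 40.08 = 1.58 g.

1.58 g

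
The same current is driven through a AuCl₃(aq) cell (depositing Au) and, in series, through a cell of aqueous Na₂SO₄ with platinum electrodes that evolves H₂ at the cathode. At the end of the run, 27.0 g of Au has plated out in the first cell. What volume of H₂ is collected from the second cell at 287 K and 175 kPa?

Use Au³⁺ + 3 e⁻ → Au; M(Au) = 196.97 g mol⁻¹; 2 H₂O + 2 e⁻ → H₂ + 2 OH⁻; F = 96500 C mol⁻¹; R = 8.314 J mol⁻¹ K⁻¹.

n(Au) = 27.0 / 196.97 = 0.1371 mol, so n(e⁻) = 3 × 0.1371 = 0.4112 mol.
The cells are in series, so the same 0.4112 mol of electrons passes through the second cell.
2 H₂O + 2 e⁻ → H₂ + 2 OH⁻ — 2 mol e⁻ per mol H₂, so n(H₂) = 0.4112/2 = 0.2056 mol.
V = nRT/P = (0.2056 × 8.314 × 287) / (175 × 10³) = 0.00280 m³ = 2.80 L.

2.80 L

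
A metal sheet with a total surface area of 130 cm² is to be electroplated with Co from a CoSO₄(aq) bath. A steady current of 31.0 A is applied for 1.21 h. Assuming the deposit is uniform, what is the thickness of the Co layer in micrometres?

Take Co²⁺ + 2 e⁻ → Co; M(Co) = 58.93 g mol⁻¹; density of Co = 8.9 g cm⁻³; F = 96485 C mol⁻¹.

356 μm

Q = I·t = 31.00 × 4356.0 = 135000 C; n(e⁻) = 1.400 mol.
n(Co) = n(e⁻)/2 = 0.6998 mol, so m = 0.6998 × 58.93 = 41.24 g.
Volume = m/ρ = 41.24 / 8.9 = 4.633 cm³.
Thickness = V/A = 4.633 / 130 = 0.0356 cm = 356 μm.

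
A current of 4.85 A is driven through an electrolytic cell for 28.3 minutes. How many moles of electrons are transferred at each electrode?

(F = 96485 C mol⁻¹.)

0.0854 mol

Q = I·t = 4.850 A × 1698.0 s = 8235 C.
n(e⁻) = Q/F = 8235 / 96485 = 0.0854 mol.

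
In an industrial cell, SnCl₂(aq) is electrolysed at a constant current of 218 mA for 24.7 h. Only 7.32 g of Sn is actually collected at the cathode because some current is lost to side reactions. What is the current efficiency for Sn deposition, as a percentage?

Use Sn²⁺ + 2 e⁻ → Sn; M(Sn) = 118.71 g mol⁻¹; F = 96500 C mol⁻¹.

Q = I·t = 0.2180 × 88920 = 19380 C; n(e⁻) = 19380/96500 = 0.2009 mol.
Theoretical n(Sn) = n(e⁻)/2 = 0.1004 mol, i.e. m_theo = 0.1004 × 118.71 = 11.92 g.
Efficiency = m_actual / m_theo = 7.32 / 11.92 = 61.4 %.

61.4 %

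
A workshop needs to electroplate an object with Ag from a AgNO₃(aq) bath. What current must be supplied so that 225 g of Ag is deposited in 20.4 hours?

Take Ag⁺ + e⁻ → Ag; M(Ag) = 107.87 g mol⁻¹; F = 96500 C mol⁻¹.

n(Ag) = 225 / 107.87 = 2.086 mol.
n(e⁻) = 1 × 2.086 = 2.086 mol.
Q = n(e⁻)·F = 2.086 × 96500 = 201300 C.
I = Q/t = 201300 / 73440 s = 2.74 A.

2.74 A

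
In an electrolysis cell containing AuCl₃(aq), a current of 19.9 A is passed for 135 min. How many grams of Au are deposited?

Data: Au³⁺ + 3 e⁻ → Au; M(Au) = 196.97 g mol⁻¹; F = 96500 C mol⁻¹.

110 g

Q = I·t = 19.90 A × 8100.0 s = 161200 C.
n(e⁻) = Q/F = 161200 / 96500 = 1.670 mol.
Au³⁺ + 3 e⁻ → Au, so n(Au) = n(e⁻)/3 = 0.5568 mol.
m = n·M = 0.5568 × 196.97 = 110 g.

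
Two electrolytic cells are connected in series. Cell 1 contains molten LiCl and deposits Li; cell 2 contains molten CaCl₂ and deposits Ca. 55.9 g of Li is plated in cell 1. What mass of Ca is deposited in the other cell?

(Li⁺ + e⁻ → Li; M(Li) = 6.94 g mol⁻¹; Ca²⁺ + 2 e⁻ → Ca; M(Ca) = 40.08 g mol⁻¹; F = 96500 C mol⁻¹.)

161 g

n(Li) = 55.9 / 6.94 = 8.055 mol.
Since Li⁺ + e⁻ → Li, n(e⁻) passed = 1 × 8.055 = 8.055 mol.
Cells in series carry the same charge, so the same 8.055 mol of electrons passes through cell 2.
Ca²⁺ + 2 e⁻ → Ca, so n(Ca) = 8.055 / 2 = 4.027 mol.
m(Ca) = 4.027 × 40.08 = 161 g.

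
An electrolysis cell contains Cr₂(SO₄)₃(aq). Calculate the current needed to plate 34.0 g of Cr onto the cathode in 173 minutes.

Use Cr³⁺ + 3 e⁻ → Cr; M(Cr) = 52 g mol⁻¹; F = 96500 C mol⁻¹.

18.2 A

n(Cr) = 34.0 / 52 = 0.6538 mol.
n(e⁻) = 3 × 0.6538 = 1.962 mol.
Q = n(e⁻)·F = 1.962 × 96500 = 189300 C.
I = Q/t = 189300 / 10380 s = 18.2 A.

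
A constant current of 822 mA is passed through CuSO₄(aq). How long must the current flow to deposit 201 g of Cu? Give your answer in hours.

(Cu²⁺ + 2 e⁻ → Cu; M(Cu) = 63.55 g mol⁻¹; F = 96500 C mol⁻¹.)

206 h

n(Cu) = m/M = 201 / 63.55 = 3.163 mol.
Each Cu atom requires 2 electrons, so n(e⁻) = 2 × 3.163 = 6.326 mol.
Q = n(e⁻)·F = 6.326 × 96500 = 610400 C.
t = Q/I = 610400 / 0.8220 A = 742600 s = 206 h.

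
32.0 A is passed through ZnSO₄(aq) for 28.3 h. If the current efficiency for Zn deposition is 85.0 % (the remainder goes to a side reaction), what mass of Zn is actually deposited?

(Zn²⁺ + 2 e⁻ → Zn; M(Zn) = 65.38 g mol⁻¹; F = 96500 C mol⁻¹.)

Q = I·t = 32.00 × 101880 = 3260000 C.
n(e⁻) = 3260000/96500 = 33.78 mol; theoretically n(Zn) = 33.78/2 = 16.89 mol, m_theo = 1104 g.
At 85.0 % efficiency, m_actual = 0.850 × 1104 = 939 g.

939 g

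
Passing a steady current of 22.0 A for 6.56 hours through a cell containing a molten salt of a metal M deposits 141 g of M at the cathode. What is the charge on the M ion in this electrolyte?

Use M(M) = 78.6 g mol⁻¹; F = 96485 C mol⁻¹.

+3

Q = I·t = 22.00 A × 23616 s = 519600 C, so n(e⁻) = 519600/96485 = 5.385 mol.
n(M) deposited = 141 / 78.6 = 1.794 mol.
Electrons per atom = n(e⁻)/n(M) = 5.385 / 1.794 = 3.00 ≈ 3, so the ion is M³⁺.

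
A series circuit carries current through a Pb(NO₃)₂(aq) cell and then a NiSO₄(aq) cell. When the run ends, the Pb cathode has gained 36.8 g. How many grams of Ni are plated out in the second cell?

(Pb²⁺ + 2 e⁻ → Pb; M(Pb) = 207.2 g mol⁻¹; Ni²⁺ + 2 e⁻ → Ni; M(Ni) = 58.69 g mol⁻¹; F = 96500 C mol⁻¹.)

n(Pb) = 36.8 / 207.2 = 0.1776 mol.
Since Pb²⁺ + 2 e⁻ → Pb, n(e⁻) passed = 2 × 0.1776 = 0.3552 mol.
Cells in series carry the same charge, so the same 0.3552 mol of electrons passes through cell 2.
Ni²⁺ + 2 e⁻ → Ni, so n(Ni) = 0.3552 / 2 = 0.1776 mol.
m(Ni) = 0.1776 × 58.69 = 10.4 g.

10.4 g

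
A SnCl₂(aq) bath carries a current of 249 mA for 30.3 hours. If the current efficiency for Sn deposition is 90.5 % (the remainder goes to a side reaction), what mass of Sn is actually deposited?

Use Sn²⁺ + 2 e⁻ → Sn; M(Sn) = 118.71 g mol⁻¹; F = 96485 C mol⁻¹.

Q = I·t = 0.2490 × 109080 = 27160 C.
n(e⁻) = 27160/96485 = 0.2815 mol; theoretically n(Sn) = 0.2815/2 = 0.1408 mol, m_theo = 16.71 g.
At 90.5 % efficiency, m_actual = 0.905 × 16.71 = 15.1 g.

15.1 g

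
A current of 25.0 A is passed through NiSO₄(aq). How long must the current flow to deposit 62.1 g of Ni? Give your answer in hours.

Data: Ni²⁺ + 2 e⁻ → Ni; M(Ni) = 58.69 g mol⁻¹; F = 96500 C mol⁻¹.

n(Ni) = m/M = 62.1 / 58.69 = 1.058 mol.
Each Ni atom requires 2 electrons, so n(e⁻) = 2 × 1.058 = 2.116 mol.
Q = n(e⁻)·F = 2.116 × 96500 = 204200 C.
t = Q/I = 204200 / 25.00 A = 8169 s = 2.27 h.

2.27 h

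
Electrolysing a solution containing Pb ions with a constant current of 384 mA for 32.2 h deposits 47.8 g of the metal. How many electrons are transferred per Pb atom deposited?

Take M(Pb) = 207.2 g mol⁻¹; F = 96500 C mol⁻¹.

Q = I·t = 0.3840 A × 115920 s = 44510 C, so n(e⁻) = 44510/96500 = 0.4613 mol.
n(Pb) deposited = 47.8 / 207.2 = 0.2307 mol.
Electrons per atom = n(e⁻)/n(Pb) = 0.4613 / 0.2307 = 2.00 ≈ 2, so the ion is Pb²⁺.

2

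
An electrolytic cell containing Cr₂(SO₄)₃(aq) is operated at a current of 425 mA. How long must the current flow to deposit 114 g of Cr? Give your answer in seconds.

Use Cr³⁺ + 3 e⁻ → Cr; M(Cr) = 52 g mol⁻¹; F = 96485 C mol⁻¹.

n(Cr) = m/M = 114 / 52 = 2.192 mol.
Each Cr atom requires 3 electrons, so n(e⁻) = 3 × 2.192 = 6.577 mol.
Q = n(e⁻)·F = 6.577 × 96485 = 634600 C.
t = Q/I = 634600 / 0.4250 A = 1493000 s.

1.49 × 10⁶ s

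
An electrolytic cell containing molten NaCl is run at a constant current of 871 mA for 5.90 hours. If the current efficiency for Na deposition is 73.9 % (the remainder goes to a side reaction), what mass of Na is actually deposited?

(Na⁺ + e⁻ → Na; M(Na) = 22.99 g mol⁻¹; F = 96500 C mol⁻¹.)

3.26 g

Q = I·t = 0.8710 × 21240 = 18500 C.
n(e⁻) = 18500/96500 = 0.1917 mol; theoretically n(Na) = 0.1917/1 = 0.1917 mol, m_theo = 4.407 g.
At 73.9 % efficiency, m_actual = 0.739 × 4.407 = 3.26 g.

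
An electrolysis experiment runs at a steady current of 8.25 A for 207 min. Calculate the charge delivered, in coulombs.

1.02 × 10⁵ C

Q = I·t = 8.250 A × 12420 s = 1.02 × 10⁵ C.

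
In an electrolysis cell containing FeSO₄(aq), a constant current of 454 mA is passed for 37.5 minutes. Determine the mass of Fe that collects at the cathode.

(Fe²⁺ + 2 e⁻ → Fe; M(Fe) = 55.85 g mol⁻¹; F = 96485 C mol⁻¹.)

Q = I·t = 0.4540 A × 2250.0 s = 1022 C.
n(e⁻) = Q/F = 1022 / 96485 = 0.01059 mol.
Fe²⁺ + 2 e⁻ → Fe, so n(Fe) = n(e⁻)/2 = 0.005294 mol.
m = n·M = 0.005294 × 55.85 = 0.296 g.

0.296 g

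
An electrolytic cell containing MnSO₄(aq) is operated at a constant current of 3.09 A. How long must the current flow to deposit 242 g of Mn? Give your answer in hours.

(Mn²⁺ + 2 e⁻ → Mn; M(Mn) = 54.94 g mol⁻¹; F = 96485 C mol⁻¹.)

76.4 h

n(Mn) = m/M = 242 / 54.94 = 4.405 mol.
Each Mn atom requires 2 electrons, so n(e⁻) = 2 × 4.405 = 8.810 mol.
Q = n(e⁻)·F = 8.810 × 96485 = 850000 C.
t = Q/I = 850000 / 3.090 A = 275100 s = 76.4 h.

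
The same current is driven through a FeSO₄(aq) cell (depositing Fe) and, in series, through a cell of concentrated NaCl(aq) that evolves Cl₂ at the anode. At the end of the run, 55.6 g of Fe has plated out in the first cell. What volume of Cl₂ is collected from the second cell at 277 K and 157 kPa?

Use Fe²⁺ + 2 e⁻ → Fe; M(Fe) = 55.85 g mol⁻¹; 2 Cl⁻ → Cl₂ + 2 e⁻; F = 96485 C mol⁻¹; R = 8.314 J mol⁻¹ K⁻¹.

n(Fe) = 55.6 / 55.85 = 0.9955 mol, so n(e⁻) = 2 × 0.9955 = 1.991 mol.
The cells are in series, so the same 1.991 mol of electrons passes through the second cell.
2 Cl⁻ → Cl₂ + 2 e⁻ — 2 mol e⁻ per mol Cl₂, so n(Cl₂) = 1.991/2 = 0.9955 mol.
V = nRT/P = (0.9955 × 8.314 × 277) / (157 × 10³) = 0.0146 m³ = 14.6 L.

14.6 L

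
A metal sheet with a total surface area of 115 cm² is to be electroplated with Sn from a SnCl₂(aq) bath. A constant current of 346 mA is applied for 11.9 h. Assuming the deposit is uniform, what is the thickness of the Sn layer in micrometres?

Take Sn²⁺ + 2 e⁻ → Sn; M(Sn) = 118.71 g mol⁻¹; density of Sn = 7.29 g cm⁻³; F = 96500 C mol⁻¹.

Q = I·t = 0.3460 × 42840 = 14820 C; n(e⁻) = 0.1536 mol.
n(Sn) = n(e⁻)/2 = 0.07680 mol, so m = 0.07680 × 118.71 = 9.117 g.
Volume = m/ρ = 9.117 / 7.29 = 1.251 cm³.
Thickness = V/A = 1.251 / 115 = 0.0109 cm = 109 μm.

109 μm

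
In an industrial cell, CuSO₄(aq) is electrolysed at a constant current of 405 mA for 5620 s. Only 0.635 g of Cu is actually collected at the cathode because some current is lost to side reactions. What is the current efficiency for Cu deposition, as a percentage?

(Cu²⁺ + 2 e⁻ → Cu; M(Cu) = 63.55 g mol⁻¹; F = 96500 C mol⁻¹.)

Q = I·t = 0.4050 × 5620.0 = 2276 C; n(e⁻) = 2276/96500 = 0.02359 mol.
Theoretical n(Cu) = n(e⁻)/2 = 0.01179 mol, i.e. m_theo = 0.01179 × 63.55 = 0.7495 g.
Efficiency = m_actual / m_theo = 0.635 / 0.7495 = 84.7 %.

84.7 %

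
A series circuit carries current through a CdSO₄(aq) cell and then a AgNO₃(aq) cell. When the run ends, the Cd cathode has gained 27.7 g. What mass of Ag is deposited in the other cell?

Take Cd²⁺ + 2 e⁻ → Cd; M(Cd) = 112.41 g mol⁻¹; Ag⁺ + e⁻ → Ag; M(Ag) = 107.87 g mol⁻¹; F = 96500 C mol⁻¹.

n(Cd) = 27.7 / 112.41 = 0.2464 mol.
Since Cd²⁺ + 2 e⁻ → Cd, n(e⁻) passed = 2 × 0.2464 = 0.4928 mol.
Cells in series carry the same charge, so the same 0.4928 mol of electrons passes through cell 2.
Ag⁺ + e⁻ → Ag, so n(Ag) = 0.4928 / 1 = 0.4928 mol.
m(Ag) = 0.4928 × 107.87 = 53.2 g.

53.2 g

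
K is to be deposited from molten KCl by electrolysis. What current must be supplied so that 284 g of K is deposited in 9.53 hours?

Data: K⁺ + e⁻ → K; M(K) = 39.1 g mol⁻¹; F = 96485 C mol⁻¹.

20.4 A

n(K) = 284 / 39.1 = 7.263 mol.
n(e⁻) = 1 × 7.263 = 7.263 mol.
Q = n(e⁻)·F = 7.263 × 96485 = 700800 C.
I = Q/t = 700800 / 34308 s = 20.4 A.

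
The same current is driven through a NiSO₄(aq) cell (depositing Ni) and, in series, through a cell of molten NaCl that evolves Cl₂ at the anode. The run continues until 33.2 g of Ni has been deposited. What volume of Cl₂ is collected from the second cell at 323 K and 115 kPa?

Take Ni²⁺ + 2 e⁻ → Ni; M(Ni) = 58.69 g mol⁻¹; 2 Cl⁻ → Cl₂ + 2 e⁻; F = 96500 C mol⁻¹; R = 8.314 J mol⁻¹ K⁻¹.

n(Ni) = 33.2 / 58.69 = 0.5657 mol, so n(e⁻) = 2 × 0.5657 = 1.131 mol.
The cells are in series, so the same 1.131 mol of electrons passes through the second cell.
2 Cl⁻ → Cl₂ + 2 e⁻ — 2 mol e⁻ per mol Cl₂, so n(Cl₂) = 1.131/2 = 0.5657 mol.
V = nRT/P = (0.5657 × 8.314 × 323) / (115 × 10³) = 0.0132 m³ = 13.2 L.

13.2 L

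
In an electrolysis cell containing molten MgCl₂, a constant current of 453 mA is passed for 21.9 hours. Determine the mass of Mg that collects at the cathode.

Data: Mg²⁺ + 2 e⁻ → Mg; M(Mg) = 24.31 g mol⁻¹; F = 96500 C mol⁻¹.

Q = I·t = 0.4530 A × 78840 s = 35710 C.
n(e⁻) = Q/F = 35710 / 96500 = 0.3701 mol.
Mg²⁺ + 2 e⁻ → Mg, so n(Mg) = n(e⁻)/2 = 0.1850 mol.
m = n·M = 0.1850 × 24.31 = 4.50 g.

4.50 g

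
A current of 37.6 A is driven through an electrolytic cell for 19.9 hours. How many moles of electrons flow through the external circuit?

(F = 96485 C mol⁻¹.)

27.9 mol

Q = I·t = 37.60 A × 71640 s = 2694000 C.
n(e⁻) = Q/F = 2694000 / 96485 = 27.9 mol.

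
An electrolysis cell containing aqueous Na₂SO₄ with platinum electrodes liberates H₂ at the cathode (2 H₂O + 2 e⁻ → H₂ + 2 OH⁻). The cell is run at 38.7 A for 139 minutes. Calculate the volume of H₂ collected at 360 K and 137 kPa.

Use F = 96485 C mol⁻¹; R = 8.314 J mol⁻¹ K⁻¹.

Q = I·t = 38.70 A × 8340.0 s = 322800 C.
n(e⁻) = Q/F = 322800 / 96485 = 3.345 mol.
2 electrons are transferred per H₂ molecule, so n(H₂) = 3.345 / 2 = 1.673 mol.
V = nRT/P = (1.673 × 8.314 × 360) / (137 × 10³ Pa) = 0.0365 m³ = 36.5 L.

36.5 L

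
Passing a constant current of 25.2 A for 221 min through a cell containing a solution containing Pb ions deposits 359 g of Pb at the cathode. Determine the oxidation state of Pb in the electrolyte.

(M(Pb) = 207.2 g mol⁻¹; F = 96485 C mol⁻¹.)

+2

Q = I·t = 25.20 A × 13260 s = 334200 C, so n(e⁻) = 334200/96485 = 3.463 mol.
n(Pb) deposited = 359 / 207.2 = 1.733 mol.
Electrons per atom = n(e⁻)/n(Pb) = 3.463 / 1.733 = 2.00 ≈ 2, so the ion is Pb²⁺.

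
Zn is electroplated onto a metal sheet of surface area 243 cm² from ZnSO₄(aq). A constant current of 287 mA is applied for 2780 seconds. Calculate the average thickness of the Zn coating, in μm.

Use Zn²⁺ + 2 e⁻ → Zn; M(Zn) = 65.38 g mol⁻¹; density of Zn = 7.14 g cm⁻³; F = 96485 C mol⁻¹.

1.56 μm

Q = I·t = 0.2870 × 2780.0 = 797.9 C; n(e⁻) = 0.008269 mol.
n(Zn) = n(e⁻)/2 = 0.004135 mol, so m = 0.004135 × 65.38 = 0.2703 g.
Volume = m/ρ = 0.2703 / 7.14 = 0.03786 cm³.
Thickness = V/A = 0.03786 / 243 = 1.56 × 10⁻⁴ cm = 1.56 μm.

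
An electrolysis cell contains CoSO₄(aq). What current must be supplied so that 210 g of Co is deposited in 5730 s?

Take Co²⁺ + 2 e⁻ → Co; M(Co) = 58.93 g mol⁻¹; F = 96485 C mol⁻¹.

n(Co) = 210 / 58.93 = 3.564 mol.
n(e⁻) = 2 × 3.564 = 7.127 mol.
Q = n(e⁻)·F = 7.127 × 96485 = 687700 C.
I = Q/t = 687700 / 5730.0 s = 120 A.

120 A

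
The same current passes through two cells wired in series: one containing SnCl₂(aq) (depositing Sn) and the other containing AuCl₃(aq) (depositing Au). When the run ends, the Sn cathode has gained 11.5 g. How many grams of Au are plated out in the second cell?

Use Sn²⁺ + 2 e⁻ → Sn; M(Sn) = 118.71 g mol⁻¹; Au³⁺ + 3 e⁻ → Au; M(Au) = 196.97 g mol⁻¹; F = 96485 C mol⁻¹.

12.7 g

n(Sn) = 11.5 / 118.71 = 0.09687 mol.
Since Sn²⁺ + 2 e⁻ → Sn, n(e⁻) passed = 2 × 0.09687 = 0.1937 mol.
Cells in series carry the same charge, so the same 0.1937 mol of electrons passes through cell 2.
Au³⁺ + 3 e⁻ → Au, so n(Au) = 0.1937 / 3 = 0.06458 mol.
m(Au) = 0.06458 × 196.97 = 12.7 g.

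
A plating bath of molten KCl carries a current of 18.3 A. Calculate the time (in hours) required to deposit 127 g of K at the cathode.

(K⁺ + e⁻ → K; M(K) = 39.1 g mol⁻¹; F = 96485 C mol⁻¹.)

4.76 h

n(K) = m/M = 127 / 39.1 = 3.248 mol.
Each K atom requires 1 electron, so n(e⁻) = 1 × 3.248 = 3.248 mol.
Q = n(e⁻)·F = 3.248 × 96485 = 313400 C.
t = Q/I = 313400 / 18.30 A = 17130 s = 4.76 h.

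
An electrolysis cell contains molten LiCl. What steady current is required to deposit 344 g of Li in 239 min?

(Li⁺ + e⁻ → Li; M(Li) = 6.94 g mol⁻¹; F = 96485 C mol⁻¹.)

n(Li) = 344 / 6.94 = 49.57 mol.
n(e⁻) = 1 × 49.57 = 49.57 mol.
Q = n(e⁻)·F = 49.57 × 96485 = 4783000 C.
I = Q/t = 4783000 / 14340 s = 334 A.

334 A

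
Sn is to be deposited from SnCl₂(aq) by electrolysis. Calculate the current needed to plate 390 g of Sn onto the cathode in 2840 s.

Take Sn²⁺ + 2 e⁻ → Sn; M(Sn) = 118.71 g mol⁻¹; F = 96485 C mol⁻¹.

n(Sn) = 390 / 118.71 = 3.285 mol.
n(e⁻) = 2 × 3.285 = 6.571 mol.
Q = n(e⁻)·F = 6.571 × 96485 = 634000 C.
I = Q/t = 634000 / 2840.0 s = 223 A.

223 A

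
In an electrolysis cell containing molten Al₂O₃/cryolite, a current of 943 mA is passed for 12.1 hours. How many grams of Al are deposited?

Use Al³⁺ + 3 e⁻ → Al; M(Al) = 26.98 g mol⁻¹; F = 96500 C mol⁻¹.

3.83 g

Q = I·t = 0.9430 A × 43560 s = 41080 C.
n(e⁻) = Q/F = 41080 / 96500 = 0.4257 mol.
Al³⁺ + 3 e⁻ → Al, so n(Al) = n(e⁻)/3 = 0.1419 mol.
m = n·M = 0.1419 × 26.98 = 3.83 g.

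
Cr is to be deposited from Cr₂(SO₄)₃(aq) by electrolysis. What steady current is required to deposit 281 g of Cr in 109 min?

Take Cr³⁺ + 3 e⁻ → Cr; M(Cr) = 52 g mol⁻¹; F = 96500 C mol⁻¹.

239 A

n(Cr) = 281 / 52 = 5.404 mol.
n(e⁻) = 3 × 5.404 = 16.21 mol.
Q = n(e⁻)·F = 16.21 × 96500 = 1564000 C.
I = Q/t = 1564000 / 6540.0 s = 239 A.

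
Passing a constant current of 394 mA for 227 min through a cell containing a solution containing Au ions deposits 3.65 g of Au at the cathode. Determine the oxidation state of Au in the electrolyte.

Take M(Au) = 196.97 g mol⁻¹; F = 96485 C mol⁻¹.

+3

Q = I·t = 0.3940 A × 13620 s = 5366 C, so n(e⁻) = 5366/96485 = 0.05562 mol.
n(Au) deposited = 3.65 / 196.97 = 0.01853 mol.
Electrons per atom = n(e⁻)/n(Au) = 0.05562 / 0.01853 = 3.00 ≈ 3, so the ion is Au³⁺.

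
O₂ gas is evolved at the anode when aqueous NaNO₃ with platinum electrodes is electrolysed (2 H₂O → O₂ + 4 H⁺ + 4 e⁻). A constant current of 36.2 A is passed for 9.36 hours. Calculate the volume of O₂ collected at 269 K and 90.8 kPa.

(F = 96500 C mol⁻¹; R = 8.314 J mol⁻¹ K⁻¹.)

Q = I·t = 36.20 A × 33696 s = 1220000 C.
n(e⁻) = Q/F = 1220000 / 96500 = 12.64 mol.
4 electrons are transferred per O₂ molecule, so n(O₂) = 12.64 / 4 = 3.160 mol.
V = nRT/P = (3.160 × 8.314 × 269) / (90.8 × 10³ Pa) = 0.0778 m³ = 77.8 L.

77.8 L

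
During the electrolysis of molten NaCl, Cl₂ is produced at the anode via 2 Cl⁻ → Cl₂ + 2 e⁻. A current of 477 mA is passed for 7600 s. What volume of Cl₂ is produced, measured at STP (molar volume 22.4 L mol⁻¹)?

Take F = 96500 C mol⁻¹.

0.421 L

Q = I·t = 0.4770 A × 7600.0 s = 3625 C.
n(e⁻) = Q/F = 3625 / 96500 = 0.03757 mol.
2 electrons are transferred per Cl₂ molecule, so n(Cl₂) = 0.03757 / 2 = 0.01878 mol.
V = n × V_m = 0.01878 × 22.4 = 0.421 L.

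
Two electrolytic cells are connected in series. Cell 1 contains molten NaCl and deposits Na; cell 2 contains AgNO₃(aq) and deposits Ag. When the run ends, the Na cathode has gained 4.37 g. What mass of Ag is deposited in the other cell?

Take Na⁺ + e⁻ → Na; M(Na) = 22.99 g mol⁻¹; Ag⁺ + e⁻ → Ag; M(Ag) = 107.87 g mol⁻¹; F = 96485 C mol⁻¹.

20.5 g

n(Na) = 4.37 / 22.99 = 0.1901 mol.
Since Na⁺ + e⁻ → Na, n(e⁻) passed = 1 × 0.1901 = 0.1901 mol.
Cells in series carry the same charge, so the same 0.1901 mol of electrons passes through cell 2.
Ag⁺ + e⁻ → Ag, so n(Ag) = 0.1901 / 1 = 0.1901 mol.
m(Ag) = 0.1901 × 107.87 = 20.5 g.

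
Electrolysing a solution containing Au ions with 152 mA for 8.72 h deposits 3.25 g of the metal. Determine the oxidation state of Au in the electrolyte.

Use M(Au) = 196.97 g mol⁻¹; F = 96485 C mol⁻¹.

Q = I·t = 0.1520 A × 31392 s = 4772 C, so n(e⁻) = 4772/96485 = 0.04945 mol.
n(Au) deposited = 3.25 / 196.97 = 0.01650 mol.
Electrons per atom = n(e⁻)/n(Au) = 0.04945 / 0.01650 = 3.00 ≈ 3, so the ion is Au³⁺.

+3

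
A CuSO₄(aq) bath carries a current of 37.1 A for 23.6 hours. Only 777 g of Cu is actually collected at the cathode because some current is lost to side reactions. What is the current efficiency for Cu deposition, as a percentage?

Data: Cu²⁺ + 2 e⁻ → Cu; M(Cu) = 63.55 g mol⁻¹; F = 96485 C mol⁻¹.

Q = I·t = 37.10 × 84960 = 3152000 C; n(e⁻) = 3152000/96485 = 32.67 mol.
Theoretical n(Cu) = n(e⁻)/2 = 16.33 mol, i.e. m_theo = 16.33 × 63.55 = 1038 g.
Efficiency = m_actual / m_theo = 777 / 1038 = 74.9 %.

74.9 %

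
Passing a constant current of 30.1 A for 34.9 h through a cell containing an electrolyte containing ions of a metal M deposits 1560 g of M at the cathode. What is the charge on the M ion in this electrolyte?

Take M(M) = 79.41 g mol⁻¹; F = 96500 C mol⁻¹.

Q = I·t = 30.10 A × 125640 s = 3782000 C, so n(e⁻) = 3782000/96500 = 39.19 mol.
n(M) deposited = 1560 / 79.41 = 19.64 mol.
Electrons per atom = n(e⁻)/n(M) = 39.19 / 19.64 = 1.99 ≈ 2, so the ion is M²⁺.

+2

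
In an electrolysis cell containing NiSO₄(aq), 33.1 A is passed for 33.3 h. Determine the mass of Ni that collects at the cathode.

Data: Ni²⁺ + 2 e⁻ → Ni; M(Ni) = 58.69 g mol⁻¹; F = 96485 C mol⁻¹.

1210 g

Q = I·t = 33.10 A × 119880 s = 3968000 C.
n(e⁻) = Q/F = 3968000 / 96485 = 41.13 mol.
Ni²⁺ + 2 e⁻ → Ni, so n(Ni) = n(e⁻)/2 = 20.56 mol.
m = n·M = 20.56 × 58.69 = 1210 g.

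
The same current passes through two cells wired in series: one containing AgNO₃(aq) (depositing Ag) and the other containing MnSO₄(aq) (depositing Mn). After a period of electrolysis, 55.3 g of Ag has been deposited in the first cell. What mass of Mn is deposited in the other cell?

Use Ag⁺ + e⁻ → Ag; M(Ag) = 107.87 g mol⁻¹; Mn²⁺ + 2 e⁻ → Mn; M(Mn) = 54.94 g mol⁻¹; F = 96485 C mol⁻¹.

n(Ag) = 55.3 / 107.87 = 0.5127 mol.
Since Ag⁺ + e⁻ → Ag, n(e⁻) passed = 1 × 0.5127 = 0.5127 mol.
Cells in series carry the same charge, so the same 0.5127 mol of electrons passes through cell 2.
Mn²⁺ + 2 e⁻ → Mn, so n(Mn) = 0.5127 / 2 = 0.2563 mol.
m(Mn) = 0.2563 × 54.94 = 14.1 g.

14.1 g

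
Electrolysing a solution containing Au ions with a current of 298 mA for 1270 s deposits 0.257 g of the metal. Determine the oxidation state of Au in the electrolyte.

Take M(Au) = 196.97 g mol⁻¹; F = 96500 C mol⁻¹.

+3

Q = I·t = 0.2980 A × 1270.0 s = 378.5 C, so n(e⁻) = 378.5/96500 = 0.003922 mol.
n(Au) deposited = 0.257 / 196.97 = 0.001305 mol.
Electrons per atom = n(e⁻)/n(Au) = 0.003922 / 0.001305 = 3.01 ≈ 3, so the ion is Au³⁺.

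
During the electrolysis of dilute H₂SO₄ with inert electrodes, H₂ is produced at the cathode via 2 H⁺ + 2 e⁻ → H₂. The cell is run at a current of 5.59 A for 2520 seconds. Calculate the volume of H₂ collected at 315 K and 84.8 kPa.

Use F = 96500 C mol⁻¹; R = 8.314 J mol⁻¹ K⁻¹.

2.25 L

Q = I·t = 5.590 A × 2520.0 s = 14090 C.
n(e⁻) = Q/F = 14090 / 96500 = 0.1460 mol.
2 electrons are transferred per H₂ molecule, so n(H₂) = 0.1460 / 2 = 0.07299 mol.
V = nRT/P = (0.07299 × 8.314 × 315) / (84.8 × 10³ Pa) = 0.00225 m³ = 2.25 L.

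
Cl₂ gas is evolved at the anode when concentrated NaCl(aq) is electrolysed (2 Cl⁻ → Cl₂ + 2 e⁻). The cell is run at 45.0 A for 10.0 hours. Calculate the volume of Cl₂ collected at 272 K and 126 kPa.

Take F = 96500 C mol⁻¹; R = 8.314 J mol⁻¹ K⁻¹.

Q = I·t = 45.00 A × 36000 s = 1620000 C.
n(e⁻) = Q/F = 1620000 / 96500 = 16.79 mol.
2 electrons are transferred per Cl₂ molecule, so n(Cl₂) = 16.79 / 2 = 8.394 mol.
V = nRT/P = (8.394 × 8.314 × 272) / (126 × 10³ Pa) = 0.151 m³ = 151 L.

151 L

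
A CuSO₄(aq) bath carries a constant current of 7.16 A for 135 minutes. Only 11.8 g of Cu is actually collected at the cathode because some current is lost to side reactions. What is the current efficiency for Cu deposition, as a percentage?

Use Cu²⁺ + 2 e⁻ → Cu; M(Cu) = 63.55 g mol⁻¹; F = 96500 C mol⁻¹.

Q = I·t = 7.160 × 8100.0 = 58000 C; n(e⁻) = 58000/96500 = 0.6010 mol.
Theoretical n(Cu) = n(e⁻)/2 = 0.3005 mol, i.e. m_theo = 0.3005 × 63.55 = 19.10 g.
Efficiency = m_actual / m_theo = 11.8 / 19.10 = 61.8 %.

61.8 %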